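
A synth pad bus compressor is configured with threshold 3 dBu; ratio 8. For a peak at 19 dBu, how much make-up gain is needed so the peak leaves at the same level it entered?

14 dB

Without make-up, output = threshold + overshoot/8 = 3 + 2 = 5 dBu.
Gap to target: 14 dB.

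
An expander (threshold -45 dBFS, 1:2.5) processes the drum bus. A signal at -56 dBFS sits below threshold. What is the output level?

-72.5 dBFS

Below threshold, a 1:2.5 expander applies gain = (2.5−1)×(T − x) of attenuation.
(2.5−1) × 11 = 16.5 dB, so output = -56 − 16.5 = -72.5 dBFS.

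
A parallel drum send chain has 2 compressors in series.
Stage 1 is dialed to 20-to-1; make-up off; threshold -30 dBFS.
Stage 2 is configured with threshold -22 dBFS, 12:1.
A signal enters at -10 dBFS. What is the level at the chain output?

-29 dBFS

Stage 1: 20 dB above -30 dBFS, reduced 20:1 to 1 dB above → -29 dBFS.
Stage 2: -29 dBFS is at or below the -22 dBFS threshold — no compression; output -29 dBFS.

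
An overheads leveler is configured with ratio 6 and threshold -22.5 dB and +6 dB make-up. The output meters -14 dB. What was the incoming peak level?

Stripping the +6 dB make-up gives -20 dB at the gain stage.
The compressed level sits -20 − (-22.5) = 2.5 dB over threshold.
Undo the ratio: input overshoot = 2.5 × 6 = 15 dB, giving input = -7.5 dB.

-7.5 dB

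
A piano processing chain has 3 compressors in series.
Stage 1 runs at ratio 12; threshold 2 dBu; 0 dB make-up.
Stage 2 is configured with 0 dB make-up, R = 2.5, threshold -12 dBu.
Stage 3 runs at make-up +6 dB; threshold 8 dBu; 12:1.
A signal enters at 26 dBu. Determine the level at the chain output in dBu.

Stage 1: 26 dBu is 24 dB over 2 dBu; at 12:1 that becomes 2 dB over, giving 4 dBu.
Stage 2: overshoot 16 dB → 16/2.5 = 6.4 dB → -5.6 dBu.
Stage 3: -5.6 dBu ≤ 8 dBu, so stage 3 doesn't engage; make-up brings it to 0.4 dBu.

0.4 dBu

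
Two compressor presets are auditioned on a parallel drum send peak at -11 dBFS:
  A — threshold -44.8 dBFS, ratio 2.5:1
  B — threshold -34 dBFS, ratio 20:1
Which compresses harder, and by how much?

A: overshoot 33.8 dB → output overshoot 13.52 dB → GR 20.28 dB.
B: overshoot 23 dB → output overshoot 1.15 dB → GR 21.85 dB.
Difference: 1.57 dB in favour of B.

B, by 1.57 dB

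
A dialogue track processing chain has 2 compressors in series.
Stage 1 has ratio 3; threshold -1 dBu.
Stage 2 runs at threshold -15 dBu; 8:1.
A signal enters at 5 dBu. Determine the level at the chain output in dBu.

Stage 1: overshoot 6 dB → 6/3 = 2 dB → 1 dBu.
Stage 2: 16 dB above -15 dBu, reduced 8:1 to 2 dB above → -13 dBu.

-13 dBu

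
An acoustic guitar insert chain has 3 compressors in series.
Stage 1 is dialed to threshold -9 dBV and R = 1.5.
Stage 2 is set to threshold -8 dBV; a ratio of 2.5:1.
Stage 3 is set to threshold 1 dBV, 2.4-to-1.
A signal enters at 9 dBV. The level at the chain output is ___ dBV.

Stage 1: overshoot 18 dB → 18/1.5 = 12 dB → 3 dBV.
Stage 2: 3 dBV is 11 dB over -8 dBV; at 2.5:1 that becomes 4.4 dB over, giving -3.6 dBV.
Stage 3: -3.6 dBV is at or below the 1 dBV threshold — no compression; output -3.6 dBV.

-3.6 dBV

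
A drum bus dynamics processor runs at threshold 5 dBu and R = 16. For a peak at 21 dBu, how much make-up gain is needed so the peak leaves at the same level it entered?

15 dB

Overshoot 16 dB → 16/16 = 1 dB after compression, so the compressed level is 5 + 1 = 6 dBu.
Make-up = target − compressed = 21 − 6 = 15 dB.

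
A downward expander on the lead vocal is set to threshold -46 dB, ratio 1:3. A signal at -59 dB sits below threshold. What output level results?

-85 dB

Undershoot = (-46) − (-59) = 13 dB.
At 1:3, that expands to 39 dB under threshold.
Output = -46 − 39 = -85 dB.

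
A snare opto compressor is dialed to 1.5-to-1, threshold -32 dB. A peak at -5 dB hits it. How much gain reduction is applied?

9 dB

The signal is 27 dB above threshold.
At 1.5:1, output sits 27/1.5 = 18 dB above threshold.
Gain reduction = 27 − 18 = 9 dB.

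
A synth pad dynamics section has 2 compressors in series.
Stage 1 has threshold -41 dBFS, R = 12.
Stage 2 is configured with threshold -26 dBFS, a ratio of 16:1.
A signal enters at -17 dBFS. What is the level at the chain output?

-39 dBFS

Stage 1: overshoot 24 dB → 24/12 = 2 dB → -39 dBFS.
Stage 2: -39 dBFS ≤ -26 dBFS, so stage 2 doesn't engage; output -39 dBFS.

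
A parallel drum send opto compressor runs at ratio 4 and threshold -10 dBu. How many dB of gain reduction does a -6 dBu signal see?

The signal is 4 dB above threshold.
At 4:1, output sits 4/4 = 1 dB above threshold.
GR = overshoot in − overshoot out = 4 − 1 = 3 dB.

3 dB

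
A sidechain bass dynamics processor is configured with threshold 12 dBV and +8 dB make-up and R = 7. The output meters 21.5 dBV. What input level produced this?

22.5 dBV

Remove make-up: 21.5 − 8 = 13.5 dBV.
Post-compression overshoot = 13.5 − 12 = 1.5 dB.
Before 7:1 compression the overshoot was 1.5 × 7 = 10.5 dB, so input = 12 + 10.5 = 22.5 dBV.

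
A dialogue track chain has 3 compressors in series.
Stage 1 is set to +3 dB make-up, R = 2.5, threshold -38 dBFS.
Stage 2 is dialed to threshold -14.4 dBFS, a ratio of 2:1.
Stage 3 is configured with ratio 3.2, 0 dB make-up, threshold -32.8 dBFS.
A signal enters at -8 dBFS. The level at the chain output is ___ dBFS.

-29.7375 dBFS

Stage 1: 30 dB above -38 dBFS, reduced 2.5:1 to 12 dB above → -26 dBFS; +3 dB make-up → -23 dBFS.
Stage 2: below threshold (-23 ≤ -14.4); passes unchanged; output -23 dBFS.
Stage 3: overshoot 9.8 dB → 9.8/3.2 = 3.0625 dB → -29.7375 dBFS.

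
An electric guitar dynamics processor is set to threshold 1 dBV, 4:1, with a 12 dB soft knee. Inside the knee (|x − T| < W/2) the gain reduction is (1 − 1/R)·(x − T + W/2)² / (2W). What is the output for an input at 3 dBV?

1 dBV

x − T + W/2 = 3 − 1 + 6 = 8.
GR = (1 − 1/4) × 8² / 24 = 0.75 × 64 / 24 = 2 dB.
Output = 3 − 2 = 1 dBV.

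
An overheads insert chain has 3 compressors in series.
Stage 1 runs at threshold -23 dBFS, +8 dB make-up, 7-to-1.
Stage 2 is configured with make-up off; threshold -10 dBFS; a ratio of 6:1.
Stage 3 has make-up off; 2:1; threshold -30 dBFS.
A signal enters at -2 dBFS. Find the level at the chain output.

-21 dBFS

Stage 1: 21 dB above -23 dBFS, reduced 7:1 to 3 dB above → -20 dBFS; +8 dB make-up → -12 dBFS.
Stage 2: below threshold (-12 ≤ -10); passes unchanged; output -12 dBFS.
Stage 3: overshoot 18 dB → 18/2 = 9 dB → -21 dBFS.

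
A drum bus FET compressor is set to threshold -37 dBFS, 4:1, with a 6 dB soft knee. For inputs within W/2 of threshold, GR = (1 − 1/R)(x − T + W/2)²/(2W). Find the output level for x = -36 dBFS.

x − T + W/2 = -36 − (-37) + 3 = 4.
GR = (1 − 1/4) × 4² / 12 = 0.75 × 16 / 12 = 1 dB.
Output = -36 − 1 = -37 dBFS.

-37 dBFS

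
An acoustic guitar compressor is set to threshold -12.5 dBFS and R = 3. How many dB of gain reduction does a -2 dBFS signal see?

7 dB

-2 dBFS exceeds the threshold by 10.5 dB.
After 3:1 compression the overshoot becomes 10.5/3 = 3.5 dB.
Gain reduction = 10.5 − 3.5 = 7 dB.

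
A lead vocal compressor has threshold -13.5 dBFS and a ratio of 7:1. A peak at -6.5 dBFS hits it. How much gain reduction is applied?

-6.5 dBFS exceeds the threshold by 7 dB.
After 7:1 compression the overshoot becomes 7/7 = 1 dB.
Gain reduction = 7 − 1 = 6 dB.

6 dB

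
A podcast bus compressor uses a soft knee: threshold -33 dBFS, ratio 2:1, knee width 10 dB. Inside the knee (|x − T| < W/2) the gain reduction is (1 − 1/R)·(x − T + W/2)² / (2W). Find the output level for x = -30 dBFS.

x − T + W/2 = -30 − (-33) + 5 = 8.
GR = (1 − 1/2) × 8² / 20 = 0.5 × 64 / 20 = 1.6 dB.
Output = -30 − 1.6 = -31.6 dBFS.

-31.6 dBFS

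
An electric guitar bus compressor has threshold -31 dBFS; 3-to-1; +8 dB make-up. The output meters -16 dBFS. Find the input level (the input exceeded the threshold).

Remove make-up: -16 − 8 = -24 dBFS.
The compressed level sits -24 − (-31) = 7 dB over threshold.
Undo the ratio: input overshoot = 7 × 3 = 21 dB, giving input = -10 dBFS.

-10 dBFS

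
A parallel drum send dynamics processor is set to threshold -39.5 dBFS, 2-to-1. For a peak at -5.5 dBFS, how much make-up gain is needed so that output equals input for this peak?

17 dB

The peak compresses to -39.5 + 34/2 = -22.5 dBFS.
To reach -5.5 dBFS requires -5.5 − (-22.5) = 17 dB of make-up.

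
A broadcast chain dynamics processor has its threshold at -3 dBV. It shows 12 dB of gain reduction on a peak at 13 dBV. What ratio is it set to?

4:1

Input overshoot = 13 − (-3) = 16 dB.
Output overshoot = 16 − 12 = 4 dB.
Ratio = input overshoot / output overshoot = 16 / 4 = 4.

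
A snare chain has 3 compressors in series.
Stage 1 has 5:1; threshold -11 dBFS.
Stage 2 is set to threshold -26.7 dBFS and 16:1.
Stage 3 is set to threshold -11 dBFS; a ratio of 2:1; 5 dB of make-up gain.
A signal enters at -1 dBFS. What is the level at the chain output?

Stage 1: -1 dBFS is 10 dB over -11 dBFS; at 5:1 that becomes 2 dB over, giving -9 dBFS.
Stage 2: overshoot 17.7 dB → 17.7/16 = 1.10625 dB → -25.59375 dBFS.
Stage 3: -25.59375 dBFS is at or below the -11 dBFS threshold — no compression; make-up brings it to -20.59375 dBFS.

-20.59375 dBFS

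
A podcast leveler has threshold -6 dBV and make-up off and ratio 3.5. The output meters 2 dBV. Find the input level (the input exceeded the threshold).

22 dBV

That's 8 dB above the -6 dBV threshold.
Input overshoot = R × output overshoot = 28 dB → input = -6 + 28 = 22 dBV.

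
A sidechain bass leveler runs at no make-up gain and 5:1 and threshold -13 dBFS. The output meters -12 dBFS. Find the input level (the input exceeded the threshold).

-8 dBFS

The compressed level sits -12 − (-13) = 1 dB over threshold.
Before 5:1 compression the overshoot was 1 × 5 = 5 dB, so input = -13 + 5 = -8 dBFS.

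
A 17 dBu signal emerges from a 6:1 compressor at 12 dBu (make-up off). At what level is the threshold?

11 dBu

Gain reduction = 17 − 12 = 5 dB; output overshoot = GR / (R − 1) = 5 / 5 = 1 dB.
Threshold = output − output overshoot = 12 − 1 = 11 dBu.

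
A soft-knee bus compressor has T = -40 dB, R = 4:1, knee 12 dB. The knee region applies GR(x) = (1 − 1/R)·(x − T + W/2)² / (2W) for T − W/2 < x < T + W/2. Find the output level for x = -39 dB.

x − T + W/2 = -39 − (-40) + 6 = 7.
GR = (1 − 1/4) × 7² / 24 = 0.75 × 49 / 24 = 1.53125 dB.
Output = -39 − 1.53125 = -40.53125 dB.

-40.53125 dB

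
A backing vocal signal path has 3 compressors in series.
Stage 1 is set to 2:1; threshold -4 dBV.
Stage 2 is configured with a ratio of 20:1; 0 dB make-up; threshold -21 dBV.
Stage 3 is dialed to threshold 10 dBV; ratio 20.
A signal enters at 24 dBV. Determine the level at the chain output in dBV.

Stage 1: 24 dBV is 28 dB over -4 dBV; at 2:1 that becomes 14 dB over, giving 10 dBV.
Stage 2: 10 dBV is 31 dB over -21 dBV; at 20:1 that becomes 1.55 dB over, giving -19.45 dBV.
Stage 3: -19.45 dBV ≤ 10 dBV, so stage 3 doesn't engage; output -19.45 dBV.

-19.45 dBV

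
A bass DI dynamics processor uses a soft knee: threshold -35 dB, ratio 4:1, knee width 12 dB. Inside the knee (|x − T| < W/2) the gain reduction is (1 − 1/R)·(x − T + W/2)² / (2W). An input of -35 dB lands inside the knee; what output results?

-36.125 dB

x − T + W/2 = -35 − (-35) + 6 = 6.
GR = (1 − 1/4) × 6² / 24 = 0.75 × 36 / 24 = 1.125 dB.
Output = -35 − 1.125 = -36.125 dB.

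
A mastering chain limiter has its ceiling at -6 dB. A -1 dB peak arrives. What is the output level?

The limiter clamps the peak to its -6 dB ceiling.

-6 dB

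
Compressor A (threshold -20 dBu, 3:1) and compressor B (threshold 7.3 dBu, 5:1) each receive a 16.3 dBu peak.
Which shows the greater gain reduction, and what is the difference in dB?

A, by 17 dB

A: overshoot 36.3 dB → output overshoot 12.1 dB → GR 24.2 dB.
B: overshoot 9 dB → output overshoot 1.8 dB → GR 7.2 dB.
A applies 17 dB more gain reduction.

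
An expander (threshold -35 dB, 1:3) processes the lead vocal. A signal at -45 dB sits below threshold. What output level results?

-65 dB

The input is 10 dB below the -35 dB threshold.
A 1:3 expander multiplies undershoot by 3: 10 × 3 = 30 dB below threshold.
Output = -35 − 30 = -65 dB.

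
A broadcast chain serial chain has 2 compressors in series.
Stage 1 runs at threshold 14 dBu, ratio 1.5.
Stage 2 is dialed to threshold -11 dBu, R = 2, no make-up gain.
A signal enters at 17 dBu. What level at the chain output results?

Stage 1: 3 dB above 14 dBu, reduced 1.5:1 to 2 dB above → 16 dBu.
Stage 2: 16 dBu is 27 dB over -11 dBu; at 2:1 that becomes 13.5 dB over, giving 2.5 dBu.

2.5 dBu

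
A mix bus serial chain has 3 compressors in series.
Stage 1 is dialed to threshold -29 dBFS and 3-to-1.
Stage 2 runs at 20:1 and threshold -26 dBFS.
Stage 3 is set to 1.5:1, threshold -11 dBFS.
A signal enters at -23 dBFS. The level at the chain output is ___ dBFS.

Stage 1: 6 dB above -29 dBFS, reduced 3:1 to 2 dB above → -27 dBFS.
Stage 2: -27 dBFS is at or below the -26 dBFS threshold — no compression; output -27 dBFS.
Stage 3: below threshold (-27 ≤ -11); passes unchanged; output -27 dBFS.

-27 dBFS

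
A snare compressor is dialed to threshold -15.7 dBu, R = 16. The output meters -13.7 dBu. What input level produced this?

16.3 dBu

Post-compression overshoot = -13.7 − (-15.7) = 2 dB.
Undo the ratio: input overshoot = 2 × 16 = 32 dB, giving input = 16.3 dBu.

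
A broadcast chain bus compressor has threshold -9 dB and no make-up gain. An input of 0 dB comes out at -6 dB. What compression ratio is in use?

3:1

Input overshoot = 0 − (-9) = 9 dB; output overshoot = -6 − (-9) = 3 dB.
Ratio = 9 / 3 = 3.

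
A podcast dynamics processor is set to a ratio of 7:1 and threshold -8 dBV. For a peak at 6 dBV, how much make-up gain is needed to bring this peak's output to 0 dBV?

Without make-up, output = threshold + overshoot/7 = -8 + 2 = -6 dBV.
Gap to target: 6 dB.

6 dB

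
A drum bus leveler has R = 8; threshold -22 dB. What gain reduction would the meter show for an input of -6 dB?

14 dB

Overshoot = -6 − (-22) = 16 dB.
A 8:1 ratio leaves 2 dB of that excess.
GR = overshoot in − overshoot out = 16 − 2 = 14 dB.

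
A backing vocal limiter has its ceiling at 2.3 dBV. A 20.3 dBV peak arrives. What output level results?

At ∞:1, everything above 2.3 dBV is held at the ceiling.

2.3 dBV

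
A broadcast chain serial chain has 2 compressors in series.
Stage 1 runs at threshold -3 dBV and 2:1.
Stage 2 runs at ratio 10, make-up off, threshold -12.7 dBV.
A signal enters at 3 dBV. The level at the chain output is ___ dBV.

-11.43 dBV

Stage 1: overshoot 6 dB → 6/2 = 3 dB → 0 dBV.
Stage 2: 0 dBV is 12.7 dB over -12.7 dBV; at 10:1 that becomes 1.27 dB over, giving -11.43 dBV.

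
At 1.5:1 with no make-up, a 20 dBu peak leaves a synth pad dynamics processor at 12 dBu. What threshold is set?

-4 dBu

Input is 24 dB above T (since output overshoot × R = input overshoot: (12 − T)·1.5 = 20 − T gives T = -4 dBu).
Check: -4 + (20 − (-4))/1.5 = -4 + 16 = 12 dBu. ✓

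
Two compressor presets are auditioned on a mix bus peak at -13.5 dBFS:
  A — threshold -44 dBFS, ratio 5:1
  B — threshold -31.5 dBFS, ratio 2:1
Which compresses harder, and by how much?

A, by 15.4 dB

A: 30.5 dB over, compressed to 6.1 dB over, so 24.4 dB of GR.
B: 18 dB over, compressed to 9 dB over, so 9 dB of GR.
A reduces 15.4 dB more.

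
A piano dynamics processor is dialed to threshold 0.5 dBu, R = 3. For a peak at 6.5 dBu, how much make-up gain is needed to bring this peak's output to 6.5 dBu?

4 dB

The peak compresses to 0.5 + 6/3 = 2.5 dBu.
To reach 6.5 dBu requires 6.5 − 2.5 = 4 dB of make-up.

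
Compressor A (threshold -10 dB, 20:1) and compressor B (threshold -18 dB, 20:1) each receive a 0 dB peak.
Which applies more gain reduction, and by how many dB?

B, by 7.6 dB

A: overshoot 10 dB → output overshoot 0.5 dB → GR 9.5 dB.
B: overshoot 18 dB → output overshoot 0.9 dB → GR 17.1 dB.
Difference: 7.6 dB in favour of B.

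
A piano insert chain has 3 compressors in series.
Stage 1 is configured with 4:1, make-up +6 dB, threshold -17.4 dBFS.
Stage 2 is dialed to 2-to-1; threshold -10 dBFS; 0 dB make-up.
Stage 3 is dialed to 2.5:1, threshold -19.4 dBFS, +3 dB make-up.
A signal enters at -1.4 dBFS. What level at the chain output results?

Stage 1: -1.4 dBFS is 16 dB over -17.4 dBFS; at 4:1 that becomes 4 dB over, giving -13.4 dBFS; +6 dB make-up → -7.4 dBFS.
Stage 2: -7.4 dBFS is 2.6 dB over -10 dBFS; at 2:1 that becomes 1.3 dB over, giving -8.7 dBFS.
Stage 3: 10.7 dB above -19.4 dBFS, reduced 2.5:1 to 4.28 dB above → -15.12 dBFS; +3 dB make-up → -12.12 dBFS.

-12.12 dBFS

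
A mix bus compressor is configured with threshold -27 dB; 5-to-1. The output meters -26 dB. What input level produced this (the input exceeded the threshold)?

-22 dB

That's 1 dB above the -27 dB threshold.
Before 5:1 compression the overshoot was 1 × 5 = 5 dB, so input = -27 + 5 = -22 dB.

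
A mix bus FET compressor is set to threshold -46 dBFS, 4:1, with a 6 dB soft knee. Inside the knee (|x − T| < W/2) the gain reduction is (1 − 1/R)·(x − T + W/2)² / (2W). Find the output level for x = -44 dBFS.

-45.5625 dBFS

x − T + W/2 = -44 − (-46) + 3 = 5.
GR = (1 − 1/4) × 5² / 12 = 0.75 × 25 / 12 = 1.5625 dB.
Output = -44 − 1.5625 = -45.5625 dBFS.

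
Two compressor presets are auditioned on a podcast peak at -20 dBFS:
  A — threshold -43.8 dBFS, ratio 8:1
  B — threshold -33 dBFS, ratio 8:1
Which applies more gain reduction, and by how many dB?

A, by 9.45 dB

A: overshoot 23.8 dB → output overshoot 2.975 dB → GR 20.825 dB.
B: overshoot 13 dB → output overshoot 1.625 dB → GR 11.375 dB.
A applies 9.45 dB more gain reduction.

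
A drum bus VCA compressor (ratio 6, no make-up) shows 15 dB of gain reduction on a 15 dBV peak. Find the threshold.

-3 dBV

Input is 18 dB above T (since output overshoot × R = input overshoot: (0 − T)·6 = 15 − T gives T = -3 dBV).
Check: -3 + (15 − (-3))/6 = -3 + 3 = 0 dBV. ✓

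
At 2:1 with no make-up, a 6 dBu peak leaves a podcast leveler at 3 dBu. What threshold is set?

0 dBu

Let T be the threshold. Output overshoot = (input overshoot)/R, so 3 − T = (6 − T)/2.
2·(3 − T) = 6 − T → 1·T = 6 − 6 = 0.
T = 0/1 = 0 dBu.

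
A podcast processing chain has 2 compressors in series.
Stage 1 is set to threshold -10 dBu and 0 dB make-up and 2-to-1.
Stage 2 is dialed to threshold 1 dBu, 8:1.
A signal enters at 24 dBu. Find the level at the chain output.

1.75 dBu

Stage 1: 24 dBu is 34 dB over -10 dBu; at 2:1 that becomes 17 dB over, giving 7 dBu.
Stage 2: 6 dB above 1 dBu, reduced 8:1 to 0.75 dB above → 1.75 dBu.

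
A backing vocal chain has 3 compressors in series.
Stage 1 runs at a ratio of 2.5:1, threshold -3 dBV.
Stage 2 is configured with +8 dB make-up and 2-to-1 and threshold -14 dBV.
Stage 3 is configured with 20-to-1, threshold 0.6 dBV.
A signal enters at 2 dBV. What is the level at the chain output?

0.5 dBV

Stage 1: overshoot 5 dB → 5/2.5 = 2 dB → -1 dBV.
Stage 2: 13 dB above -14 dBV, reduced 2:1 to 6.5 dB above → -7.5 dBV; +8 dB make-up → 0.5 dBV.
Stage 3: below threshold (0.5 ≤ 0.6); passes unchanged; output 0.5 dBV.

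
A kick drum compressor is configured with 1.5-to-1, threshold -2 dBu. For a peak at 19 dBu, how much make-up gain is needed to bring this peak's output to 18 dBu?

The peak compresses to -2 + 21/1.5 = 12 dBu.
To reach 18 dBu requires 18 − 12 = 6 dB of make-up.

6 dB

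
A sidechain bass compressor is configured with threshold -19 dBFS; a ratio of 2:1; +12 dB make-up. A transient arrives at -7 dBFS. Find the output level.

Overshoot: -7 − (-19) = 12 dB.
2:1 compression reduces that to 12/2 = 6 dB over.
So the level is -19 + 6 = -13 dBFS; make-up adds 12 dB, giving -1 dBFS.

-1 dBFS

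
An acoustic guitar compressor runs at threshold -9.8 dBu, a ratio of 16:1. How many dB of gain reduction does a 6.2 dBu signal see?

15 dB

6.2 dBu exceeds the threshold by 16 dB.
At 16:1, output sits 16/16 = 1 dB above threshold.
So the signal is attenuated by 16 − 1 = 15 dB.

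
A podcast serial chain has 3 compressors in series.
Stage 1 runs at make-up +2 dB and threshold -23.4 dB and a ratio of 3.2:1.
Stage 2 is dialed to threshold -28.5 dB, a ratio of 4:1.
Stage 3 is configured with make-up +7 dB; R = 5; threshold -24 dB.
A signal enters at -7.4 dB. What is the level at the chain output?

-18.475 dB

Stage 1: 16 dB above -23.4 dB, reduced 3.2:1 to 5 dB above → -18.4 dB; +2 dB make-up → -16.4 dB.
Stage 2: overshoot 12.1 dB → 12.1/4 = 3.025 dB → -25.475 dB.
Stage 3: below threshold (-25.475 ≤ -24); passes unchanged; make-up brings it to -18.475 dB.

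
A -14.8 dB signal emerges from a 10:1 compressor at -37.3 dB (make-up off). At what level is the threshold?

Let T be the threshold. Output overshoot = (input overshoot)/R, so -37.3 − T = (-14.8 − T)/10.
10·(-37.3 − T) = -14.8 − T → 9·T = -373 − (-14.8) = -358.2.
T = -358.2/9 = -39.8 dB.

-39.8 dB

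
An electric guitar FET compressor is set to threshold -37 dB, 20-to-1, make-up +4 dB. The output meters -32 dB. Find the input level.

-17 dB

Remove make-up: -32 − 4 = -36 dB.
The compressed level sits -36 − (-37) = 1 dB over threshold.
Undo the ratio: input overshoot = 1 × 20 = 20 dB, giving input = -17 dB.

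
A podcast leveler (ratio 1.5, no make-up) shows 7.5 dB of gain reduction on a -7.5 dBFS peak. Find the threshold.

-30 dBFS

Input is 22.5 dB above T (since output overshoot × R = input overshoot: (-15 − T)·1.5 = -7.5 − T gives T = -30 dBFS).
Check: -30 + (-7.5 − (-30))/1.5 = -30 + 15 = -15 dBFS. ✓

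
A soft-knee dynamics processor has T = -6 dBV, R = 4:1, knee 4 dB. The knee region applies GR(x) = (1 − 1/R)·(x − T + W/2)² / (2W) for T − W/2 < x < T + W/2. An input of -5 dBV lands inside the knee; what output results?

-5.84375 dBV

x − T + W/2 = -5 − (-6) + 2 = 3.
GR = (1 − 1/4) × 3² / 8 = 0.75 × 9 / 8 = 0.84375 dB.
Output = -5 − 0.84375 = -5.84375 dBV.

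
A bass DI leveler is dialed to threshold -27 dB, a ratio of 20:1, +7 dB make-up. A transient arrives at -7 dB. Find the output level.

The input is 20 dB above the -27 dB threshold.
The 20 dB excess becomes 1 dB after 20:1 reduction.
Output = -27 + 1 = -26 dB; make-up adds 7 dB, giving -19 dB.

-19 dB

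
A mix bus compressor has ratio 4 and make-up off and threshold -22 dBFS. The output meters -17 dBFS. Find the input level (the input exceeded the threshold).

Post-compression overshoot = -17 − (-22) = 5 dB.
Before 4:1 compression the overshoot was 5 × 4 = 20 dB, so input = -22 + 20 = -2 dBFS.

-2 dBFS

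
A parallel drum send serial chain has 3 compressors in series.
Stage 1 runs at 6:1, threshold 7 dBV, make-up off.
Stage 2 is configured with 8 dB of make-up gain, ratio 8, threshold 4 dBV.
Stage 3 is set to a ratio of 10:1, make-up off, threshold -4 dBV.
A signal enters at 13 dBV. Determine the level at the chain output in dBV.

-2.35 dBV

Stage 1: overshoot 6 dB → 6/6 = 1 dB → 8 dBV.
Stage 2: 8 dBV is 4 dB over 4 dBV; at 8:1 that becomes 0.5 dB over, giving 4.5 dBV; +8 dB make-up → 12.5 dBV.
Stage 3: 12.5 dBV is 16.5 dB over -4 dBV; at 10:1 that becomes 1.65 dB over, giving -2.35 dBV.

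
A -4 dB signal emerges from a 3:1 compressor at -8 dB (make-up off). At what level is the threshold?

-10 dB

Gain reduction = -4 − (-8) = 4 dB; output overshoot = GR / (R − 1) = 4 / 2 = 2 dB.
Threshold = output − output overshoot = -8 − 2 = -10 dB.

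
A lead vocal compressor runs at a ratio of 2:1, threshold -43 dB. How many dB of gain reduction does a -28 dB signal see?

7.5 dB

-28 dB exceeds the threshold by 15 dB.
At 2:1, output sits 15/2 = 7.5 dB above threshold.
GR = overshoot in − overshoot out = 15 − 7.5 = 7.5 dB.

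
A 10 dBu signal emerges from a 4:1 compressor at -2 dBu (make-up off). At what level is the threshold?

-6 dBu

Input is 16 dB above T (since output overshoot × R = input overshoot: (-2 − T)·4 = 10 − T gives T = -6 dBu).
Check: -6 + (10 − (-6))/4 = -6 + 4 = -2 dBu. ✓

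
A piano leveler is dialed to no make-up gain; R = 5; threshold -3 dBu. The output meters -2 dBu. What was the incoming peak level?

2 dBu

The compressed level sits -2 − (-3) = 1 dB over threshold.
Input overshoot = R × output overshoot = 5 dB → input = -3 + 5 = 2 dBu.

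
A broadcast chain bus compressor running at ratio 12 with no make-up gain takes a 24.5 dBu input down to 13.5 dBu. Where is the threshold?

12.5 dBu

Let T be the threshold. Output overshoot = (input overshoot)/R, so 13.5 − T = (24.5 − T)/12.
12·(13.5 − T) = 24.5 − T → 11·T = 162 − 24.5 = 137.5.
T = 137.5/11 = 12.5 dBu.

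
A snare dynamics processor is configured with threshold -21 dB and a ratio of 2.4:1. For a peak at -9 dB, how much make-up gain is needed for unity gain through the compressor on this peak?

7 dB

Overshoot 12 dB → 12/2.4 = 5 dB after compression, so the compressed level is -21 + 5 = -16 dB.
Make-up = target − compressed = -9 − (-16) = 7 dB.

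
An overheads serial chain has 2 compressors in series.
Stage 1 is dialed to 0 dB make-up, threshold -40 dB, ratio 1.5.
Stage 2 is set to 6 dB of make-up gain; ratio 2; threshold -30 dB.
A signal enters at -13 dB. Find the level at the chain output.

Stage 1: overshoot 27 dB → 27/1.5 = 18 dB → -22 dB.
Stage 2: -22 dB is 8 dB over -30 dB; at 2:1 that becomes 4 dB over, giving -26 dB; +6 dB make-up → -20 dB.

-20 dB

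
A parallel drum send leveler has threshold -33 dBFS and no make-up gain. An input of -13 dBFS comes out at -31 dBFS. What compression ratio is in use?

Input overshoot = -13 − (-33) = 20 dB; output overshoot = -31 − (-33) = 2 dB.
Ratio = 20 / 2 = 10.

10:1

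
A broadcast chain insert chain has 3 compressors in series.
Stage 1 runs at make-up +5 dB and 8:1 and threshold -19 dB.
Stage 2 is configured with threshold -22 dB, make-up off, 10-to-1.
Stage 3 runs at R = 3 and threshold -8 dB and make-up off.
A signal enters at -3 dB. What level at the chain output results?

Stage 1: -3 dB is 16 dB over -19 dB; at 8:1 that becomes 2 dB over, giving -17 dB; +5 dB make-up → -12 dB.
Stage 2: -12 dB is 10 dB over -22 dB; at 10:1 that becomes 1 dB over, giving -21 dB.
Stage 3: -21 dB ≤ -8 dB, so stage 3 doesn't engage; output -21 dB.

-21 dB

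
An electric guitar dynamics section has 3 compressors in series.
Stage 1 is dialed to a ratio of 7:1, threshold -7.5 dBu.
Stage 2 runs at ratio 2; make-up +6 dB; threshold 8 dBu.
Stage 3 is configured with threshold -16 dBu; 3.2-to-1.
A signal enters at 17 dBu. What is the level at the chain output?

-10.375 dBu

Stage 1: 24.5 dB above -7.5 dBu, reduced 7:1 to 3.5 dB above → -4 dBu.
Stage 2: -4 dBu ≤ 8 dBu, so stage 2 doesn't engage; make-up brings it to 2 dBu.
Stage 3: 2 dBu is 18 dB over -16 dBu; at 3.2:1 that becomes 5.625 dB over, giving -10.375 dBu.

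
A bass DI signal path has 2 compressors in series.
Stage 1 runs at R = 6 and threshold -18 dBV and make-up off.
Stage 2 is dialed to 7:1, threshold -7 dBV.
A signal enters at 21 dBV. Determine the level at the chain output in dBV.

-11.5 dBV

Stage 1: 39 dB above -18 dBV, reduced 6:1 to 6.5 dB above → -11.5 dBV.
Stage 2: below threshold (-11.5 ≤ -7); passes unchanged; output -11.5 dBV.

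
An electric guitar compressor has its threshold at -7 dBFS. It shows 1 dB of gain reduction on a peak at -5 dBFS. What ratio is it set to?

2:1

Input overshoot = -5 − (-7) = 2 dB.
Output overshoot = 2 − 1 = 1 dB.
Ratio = input overshoot / output overshoot = 2 / 1 = 2.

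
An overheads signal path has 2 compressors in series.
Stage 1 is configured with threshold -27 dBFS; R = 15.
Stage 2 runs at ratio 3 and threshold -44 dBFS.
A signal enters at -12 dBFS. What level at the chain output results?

-38 dBFS

Stage 1: 15 dB above -27 dBFS, reduced 15:1 to 1 dB above → -26 dBFS.
Stage 2: 18 dB above -44 dBFS, reduced 3:1 to 6 dB above → -38 dBFS.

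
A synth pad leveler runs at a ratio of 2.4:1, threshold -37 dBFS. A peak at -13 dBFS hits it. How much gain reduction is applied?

14 dB

-13 dBFS exceeds the threshold by 24 dB.
A 2.4:1 ratio leaves 10 dB of that excess.
Gain reduction = 24 − 10 = 14 dB.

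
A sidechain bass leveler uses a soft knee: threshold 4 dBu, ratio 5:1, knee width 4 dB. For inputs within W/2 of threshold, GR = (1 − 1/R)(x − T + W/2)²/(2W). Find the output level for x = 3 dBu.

x − T + W/2 = 3 − 4 + 2 = 1.
GR = (1 − 1/5) × 1² / 8 = 0.8 × 1 / 8 = 0.1 dB.
Output = 3 − 0.1 = 2.9 dBu.

2.9 dBu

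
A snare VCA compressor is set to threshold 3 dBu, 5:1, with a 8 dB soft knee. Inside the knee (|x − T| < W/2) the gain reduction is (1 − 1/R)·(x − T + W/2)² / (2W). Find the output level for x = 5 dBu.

3.2 dBu

x − T + W/2 = 5 − 3 + 4 = 6.
GR = (1 − 1/5) × 6² / 16 = 0.8 × 36 / 16 = 1.8 dB.
Output = 5 − 1.8 = 3.2 dBu.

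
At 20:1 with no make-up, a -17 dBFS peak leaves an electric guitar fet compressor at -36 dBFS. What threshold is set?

-37 dBFS

Input is 20 dB above T (since output overshoot × R = input overshoot: (-36 − T)·20 = -17 − T gives T = -37 dBFS).
Check: -37 + (-17 − (-37))/20 = -37 + 1 = -36 dBFS. ✓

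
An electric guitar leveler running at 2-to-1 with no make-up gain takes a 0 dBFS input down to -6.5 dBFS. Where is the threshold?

Gain reduction = 0 − (-6.5) = 6.5 dB; output overshoot = GR / (R − 1) = 6.5 / 1 = 6.5 dB.
Threshold = output − output overshoot = -6.5 − 6.5 = -13 dBFS.

-13 dBFS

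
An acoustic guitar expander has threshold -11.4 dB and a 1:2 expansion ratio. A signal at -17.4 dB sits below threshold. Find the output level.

-23.4 dB

Below threshold, a 1:2 expander applies gain = (2−1)×(T − x) of attenuation.
(2−1) × 6 = 6 dB, so output = -17.4 − 6 = -23.4 dB.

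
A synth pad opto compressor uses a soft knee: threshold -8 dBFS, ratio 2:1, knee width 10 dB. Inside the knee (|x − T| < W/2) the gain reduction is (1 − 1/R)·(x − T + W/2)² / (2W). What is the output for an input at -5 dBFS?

x − T + W/2 = -5 − (-8) + 5 = 8.
GR = (1 − 1/2) × 8² / 20 = 0.5 × 64 / 20 = 1.6 dB.
Output = -5 − 1.6 = -6.6 dBFS.

-6.6 dBFS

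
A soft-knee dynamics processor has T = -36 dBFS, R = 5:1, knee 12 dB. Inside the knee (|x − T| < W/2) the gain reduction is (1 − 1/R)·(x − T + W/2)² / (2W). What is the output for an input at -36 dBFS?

x − T + W/2 = -36 − (-36) + 6 = 6.
GR = (1 − 1/5) × 6² / 24 = 0.8 × 36 / 24 = 1.2 dB.
Output = -36 − 1.2 = -37.2 dBFS.

-37.2 dBFS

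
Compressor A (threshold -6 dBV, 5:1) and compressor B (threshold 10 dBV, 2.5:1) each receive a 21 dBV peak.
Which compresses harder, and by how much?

A: GR = 27 − 27/5 = 21.6 dB.
B: GR = 11 − 11/2.5 = 6.6 dB.
A reduces 15 dB more.

A, by 15 dB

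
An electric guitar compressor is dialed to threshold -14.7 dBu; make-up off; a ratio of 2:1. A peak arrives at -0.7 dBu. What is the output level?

-7.7 dBu

The input is 14 dB above the -14.7 dBu threshold.
The 14 dB excess becomes 7 dB after 2:1 reduction.
So the level is -14.7 + 7 = -7.7 dBu.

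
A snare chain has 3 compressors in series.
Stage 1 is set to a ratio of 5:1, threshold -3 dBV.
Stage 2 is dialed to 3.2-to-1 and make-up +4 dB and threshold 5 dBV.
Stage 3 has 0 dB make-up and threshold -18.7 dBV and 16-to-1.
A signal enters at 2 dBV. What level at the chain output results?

Stage 1: 5 dB above -3 dBV, reduced 5:1 to 1 dB above → -2 dBV.
Stage 2: -2 dBV ≤ 5 dBV, so stage 2 doesn't engage; make-up brings it to 2 dBV.
Stage 3: 20.7 dB above -18.7 dBV, reduced 16:1 to 1.29375 dB above → -17.40625 dBV.

-17.40625 dBV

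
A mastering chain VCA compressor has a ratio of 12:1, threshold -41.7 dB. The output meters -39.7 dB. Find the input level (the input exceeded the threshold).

Post-compression overshoot = -39.7 − (-41.7) = 2 dB.
Before 12:1 compression the overshoot was 2 × 12 = 24 dB, so input = -41.7 + 24 = -17.7 dB.

-17.7 dB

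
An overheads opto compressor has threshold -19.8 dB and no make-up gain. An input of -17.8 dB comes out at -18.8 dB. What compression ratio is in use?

Input overshoot = -17.8 − (-19.8) = 2 dB; output overshoot = -18.8 − (-19.8) = 1 dB.
Ratio = 2 / 1 = 2.

2:1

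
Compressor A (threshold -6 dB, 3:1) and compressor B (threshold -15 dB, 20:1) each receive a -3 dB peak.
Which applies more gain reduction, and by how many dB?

A: overshoot 3 dB → output overshoot 1 dB → GR 2 dB.
B: overshoot 12 dB → output overshoot 0.6 dB → GR 11.4 dB.
B applies 9.4 dB more gain reduction.

B, by 9.4 dB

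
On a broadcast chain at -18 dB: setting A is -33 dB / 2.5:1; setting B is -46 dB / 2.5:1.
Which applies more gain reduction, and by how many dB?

B, by 7.8 dB

A: GR = 15 − 15/2.5 = 9 dB.
B: GR = 28 − 28/2.5 = 16.8 dB.
B applies 7.8 dB more gain reduction.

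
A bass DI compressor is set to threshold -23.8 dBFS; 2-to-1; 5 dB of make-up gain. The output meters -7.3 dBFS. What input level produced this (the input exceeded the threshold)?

-0.8 dBFS

Remove make-up: -7.3 − 5 = -12.3 dBFS.
That's 11.5 dB above the -23.8 dBFS threshold.
Undo the ratio: input overshoot = 11.5 × 2 = 23 dB, giving input = -0.8 dBFS.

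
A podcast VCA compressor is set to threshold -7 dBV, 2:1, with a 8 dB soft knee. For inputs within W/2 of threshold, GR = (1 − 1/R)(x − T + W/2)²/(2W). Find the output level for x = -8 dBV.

x − T + W/2 = -8 − (-7) + 4 = 3.
GR = (1 − 1/2) × 3² / 16 = 0.5 × 9 / 16 = 0.28125 dB.
Output = -8 − 0.28125 = -8.28125 dBV.

-8.28125 dBV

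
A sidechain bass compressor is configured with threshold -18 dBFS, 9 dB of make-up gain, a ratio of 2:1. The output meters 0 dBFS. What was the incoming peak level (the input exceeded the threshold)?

Stripping the +9 dB make-up gives -9 dBFS at the gain stage.
That's 9 dB above the -18 dBFS threshold.
Undo the ratio: input overshoot = 9 × 2 = 18 dB, giving input = 0 dBFS.

0 dBFS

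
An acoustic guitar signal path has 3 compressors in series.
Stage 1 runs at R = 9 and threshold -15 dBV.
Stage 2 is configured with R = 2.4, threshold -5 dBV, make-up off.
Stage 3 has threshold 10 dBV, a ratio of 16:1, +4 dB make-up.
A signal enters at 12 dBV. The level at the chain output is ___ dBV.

Stage 1: 27 dB above -15 dBV, reduced 9:1 to 3 dB above → -12 dBV.
Stage 2: -12 dBV ≤ -5 dBV, so stage 2 doesn't engage; output -12 dBV.
Stage 3: -12 dBV is at or below the 10 dBV threshold — no compression; make-up brings it to -8 dBV.

-8 dBV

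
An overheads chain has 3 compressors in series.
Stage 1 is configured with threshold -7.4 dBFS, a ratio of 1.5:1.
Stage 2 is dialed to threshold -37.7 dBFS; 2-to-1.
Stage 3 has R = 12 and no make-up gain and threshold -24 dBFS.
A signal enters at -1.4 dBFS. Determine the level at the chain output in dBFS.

-23.7125 dBFS

Stage 1: overshoot 6 dB → 6/1.5 = 4 dB → -3.4 dBFS.
Stage 2: 34.3 dB above -37.7 dBFS, reduced 2:1 to 17.15 dB above → -20.55 dBFS.
Stage 3: -20.55 dBFS is 3.45 dB over -24 dBFS; at 12:1 that becomes 0.2875 dB over, giving -23.7125 dBFS.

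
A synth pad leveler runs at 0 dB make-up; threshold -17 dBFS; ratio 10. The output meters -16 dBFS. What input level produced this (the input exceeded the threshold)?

-7 dBFS

Post-compression overshoot = -16 − (-17) = 1 dB.
Input overshoot = R × output overshoot = 10 dB → input = -17 + 10 = -7 dBFS.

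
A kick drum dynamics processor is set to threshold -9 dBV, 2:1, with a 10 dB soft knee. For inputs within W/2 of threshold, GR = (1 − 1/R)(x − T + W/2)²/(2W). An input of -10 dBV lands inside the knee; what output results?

-10.4 dBV

x − T + W/2 = -10 − (-9) + 5 = 4.
GR = (1 − 1/2) × 4² / 20 = 0.5 × 16 / 20 = 0.4 dB.
Output = -10 − 0.4 = -10.4 dBV.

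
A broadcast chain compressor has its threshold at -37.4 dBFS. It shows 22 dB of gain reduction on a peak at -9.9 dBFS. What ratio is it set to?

5:1

Input overshoot = -9.9 − (-37.4) = 27.5 dB.
Output overshoot = 27.5 − 22 = 5.5 dB.
Ratio = input overshoot / output overshoot = 27.5 / 5.5 = 5.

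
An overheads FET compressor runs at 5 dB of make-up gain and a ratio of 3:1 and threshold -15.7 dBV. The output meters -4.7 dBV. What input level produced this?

Before make-up, the level was -4.7 − 5 = -9.7 dBV.
That's 6 dB above the -15.7 dBV threshold.
Undo the ratio: input overshoot = 6 × 3 = 18 dB, giving input = 2.3 dBV.

2.3 dBV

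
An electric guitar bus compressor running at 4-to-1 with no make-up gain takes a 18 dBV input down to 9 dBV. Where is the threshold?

Gain reduction = 18 − 9 = 9 dB; output overshoot = GR / (R − 1) = 9 / 3 = 3 dB.
Threshold = output − output overshoot = 9 − 3 = 6 dBV.

6 dBV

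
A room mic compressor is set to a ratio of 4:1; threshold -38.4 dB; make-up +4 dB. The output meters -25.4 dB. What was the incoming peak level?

Stripping the +4 dB make-up gives -29.4 dB at the gain stage.
The compressed level sits -29.4 − (-38.4) = 9 dB over threshold.
Before 4:1 compression the overshoot was 9 × 4 = 36 dB, so input = -38.4 + 36 = -2.4 dB.

-2.4 dB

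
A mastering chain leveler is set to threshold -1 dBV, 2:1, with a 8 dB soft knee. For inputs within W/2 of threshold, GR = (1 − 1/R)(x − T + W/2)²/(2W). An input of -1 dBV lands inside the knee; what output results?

-1.5 dBV

x − T + W/2 = -1 − (-1) + 4 = 4.
GR = (1 − 1/2) × 4² / 16 = 0.5 × 16 / 16 = 0.5 dB.
Output = -1 − 0.5 = -1.5 dBV.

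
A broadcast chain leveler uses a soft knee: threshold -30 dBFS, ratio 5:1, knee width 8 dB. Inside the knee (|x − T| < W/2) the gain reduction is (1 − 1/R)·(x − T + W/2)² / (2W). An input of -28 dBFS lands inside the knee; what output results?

-29.8 dBFS

x − T + W/2 = -28 − (-30) + 4 = 6.
GR = (1 − 1/5) × 6² / 16 = 0.8 × 36 / 16 = 1.8 dB.
Output = -28 − 1.8 = -29.8 dBFS.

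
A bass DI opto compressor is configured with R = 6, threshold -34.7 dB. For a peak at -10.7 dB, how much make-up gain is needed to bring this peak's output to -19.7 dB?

11 dB

Overshoot 24 dB → 24/6 = 4 dB after compression, so the compressed level is -34.7 + 4 = -30.7 dB.
Make-up = target − compressed = -19.7 − (-30.7) = 11 dB.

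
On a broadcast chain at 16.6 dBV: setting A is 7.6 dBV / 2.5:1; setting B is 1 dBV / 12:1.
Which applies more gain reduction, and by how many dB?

B, by 8.9 dB

A: GR = 9 − 9/2.5 = 5.4 dB.
B: GR = 15.6 − 15.6/12 = 14.3 dB.
Difference: 8.9 dB in favour of B.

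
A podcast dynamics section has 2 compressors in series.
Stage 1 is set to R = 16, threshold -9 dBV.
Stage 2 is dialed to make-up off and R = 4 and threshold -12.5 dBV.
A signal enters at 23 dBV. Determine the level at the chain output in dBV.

-11.125 dBV

Stage 1: 32 dB above -9 dBV, reduced 16:1 to 2 dB above → -7 dBV.
Stage 2: overshoot 5.5 dB → 5.5/4 = 1.375 dB → -11.125 dBV.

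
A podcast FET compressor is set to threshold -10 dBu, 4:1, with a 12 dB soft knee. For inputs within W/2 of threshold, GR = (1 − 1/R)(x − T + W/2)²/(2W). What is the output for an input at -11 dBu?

-11.78125 dBu

x − T + W/2 = -11 − (-10) + 6 = 5.
GR = (1 − 1/4) × 5² / 24 = 0.75 × 25 / 24 = 0.78125 dB.
Output = -11 − 0.78125 = -11.78125 dBu.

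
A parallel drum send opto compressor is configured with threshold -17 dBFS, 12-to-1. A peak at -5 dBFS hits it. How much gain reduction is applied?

Overshoot = -5 − (-17) = 12 dB.
A 12:1 ratio leaves 1 dB of that excess.
GR = overshoot in − overshoot out = 12 − 1 = 11 dB.

11 dB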